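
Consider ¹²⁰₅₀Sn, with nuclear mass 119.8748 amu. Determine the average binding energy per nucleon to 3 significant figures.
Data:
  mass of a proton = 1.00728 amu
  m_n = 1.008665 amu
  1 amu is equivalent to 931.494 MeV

8.51 MeV/nucleon

Mass of separated nucleons = 50(1.00728) + 70(1.008665) = 50.36400 + 70.606550 = 120.970550 amu
Δm = 120.970550 − 119.8748 = 1.095750 amu
Binding energy = Δm·c² = 1.095750 × 931.494 MeV/amu = 1020.68 MeV
BE/A = 1020.68 MeV / 120 = 8.506 MeV/nucleon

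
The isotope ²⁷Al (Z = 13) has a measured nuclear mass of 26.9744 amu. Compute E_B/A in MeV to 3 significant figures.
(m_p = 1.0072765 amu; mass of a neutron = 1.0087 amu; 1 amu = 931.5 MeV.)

8.35 MeV/nucleon

Mass of separated nucleons = 13(1.0072765) + 14(1.0087) = 13.0945945 + 14.1218 = 27.2163945 amu
Mass defect Δm = 27.2163945 − 26.9744 = 0.2419945 amu
Binding energy = Δm·c² = 0.2419945 × 931.5 MeV/amu = 225.418 MeV
BE/A = 225.418 MeV / 27 = 8.349 MeV/nucleon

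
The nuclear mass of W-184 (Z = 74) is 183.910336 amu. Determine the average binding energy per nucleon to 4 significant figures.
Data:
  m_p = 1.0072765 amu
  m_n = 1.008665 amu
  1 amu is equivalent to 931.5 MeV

Σm = 74·m_p + 110·m_n = 74.5384610 + 110.953150 = 185.4916110 amu
The mass defect is 185.4916110 − 183.910336 = 1.5812750 amu.
Binding energy = Δm·c² = 1.5812750 × 931.5 MeV/amu = 1472.96 MeV
Per nucleon: 1472.96 / 184 = 8.005 MeV

8.005 MeV/nucleon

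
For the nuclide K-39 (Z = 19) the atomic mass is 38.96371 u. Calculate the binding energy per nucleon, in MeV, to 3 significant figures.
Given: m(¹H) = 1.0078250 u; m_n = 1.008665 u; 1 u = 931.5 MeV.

Mass of separated nucleons = 19(1.0078250) + 20(1.008665) = 19.1486750 + 20.173300 = 39.3219750 u
Δm = 39.3219750 − 38.96371 = 0.3582650 u
Converting to energy: 0.3582650 u × 931.5 MeV/u = 333.724 MeV
Per nucleon: 333.724 / 39 = 8.557 MeV

8.56 MeV/nucleon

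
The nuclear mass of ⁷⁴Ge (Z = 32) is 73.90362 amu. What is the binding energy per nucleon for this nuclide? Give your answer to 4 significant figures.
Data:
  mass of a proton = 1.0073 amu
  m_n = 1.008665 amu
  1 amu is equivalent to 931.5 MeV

Z = 32, so N = A − Z = 74 − 32 = 42.
Mass of separated nucleons = 32(1.0073) + 42(1.008665) = 32.2336 + 42.363930 = 74.597530 amu
Mass defect Δm = 74.597530 − 73.90362 = 0.693910 amu
E_B = 0.693910 × 931.5 = 646.377 MeV
Dividing by A = 74 gives 8.735 MeV per nucleon.

8.735 MeV/nucleon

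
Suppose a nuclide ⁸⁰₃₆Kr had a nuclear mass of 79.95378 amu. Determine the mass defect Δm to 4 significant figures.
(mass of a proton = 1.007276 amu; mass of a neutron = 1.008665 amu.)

The nucleus contains 36 protons and 80 − 36 = 44 neutrons.
Mass of separated nucleons = 36(1.007276) + 44(1.008665) = 36.261936 + 44.381260 = 80.643196 amu
The mass defect is 80.643196 − 79.95378 = 0.689416 amu.

0.6894 amu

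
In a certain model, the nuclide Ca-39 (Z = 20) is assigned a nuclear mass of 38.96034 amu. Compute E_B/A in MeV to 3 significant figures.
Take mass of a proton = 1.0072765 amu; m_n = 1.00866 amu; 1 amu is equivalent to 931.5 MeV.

Z = 20, so N = A − Z = 39 − 20 = 19.
Σm = 20·m_p + 19·m_n = 20.1455300 + 19.16454 = 39.3100700 amu
The mass defect is 39.3100700 − 38.96034 = 0.3497300 amu.
Binding energy = Δm·c² = 0.3497300 × 931.5 MeV/amu = 325.773 MeV
Dividing by A = 39 gives 8.353 MeV per nucleon.

8.35 MeV/nucleon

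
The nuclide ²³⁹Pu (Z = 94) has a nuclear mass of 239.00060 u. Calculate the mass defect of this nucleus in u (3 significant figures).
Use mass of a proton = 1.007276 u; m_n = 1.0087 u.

1.94 u

With 94 protons and 145 neutrons (A = 239):
Mass of separated nucleons = 94(1.007276) + 145(1.0087) = 94.683944 + 146.2615 = 240.945444 u
Mass defect Δm = 240.945444 − 239.00060 = 1.944844 u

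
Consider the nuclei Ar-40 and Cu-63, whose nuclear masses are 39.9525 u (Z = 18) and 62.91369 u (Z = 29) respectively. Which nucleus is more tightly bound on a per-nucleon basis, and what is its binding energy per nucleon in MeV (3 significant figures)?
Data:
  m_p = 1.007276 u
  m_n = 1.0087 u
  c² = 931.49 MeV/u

Ar-40: Σm = 18(1.007276) + 22(1.0087) = 40.322368 u; Δm = 0.369868 u; E_B = 344.53 MeV; E_B/A = 8.613 MeV
Cu-63: Σm = 29(1.007276) + 34(1.0087) = 63.506804 u; Δm = 0.593114 u; E_B = 552.48 MeV; E_B/A = 8.770 MeV
Cu-63 has the higher binding energy per nucleon, so it is the more tightly bound nucleus.

Cu-63; 8.77 MeV/nucleon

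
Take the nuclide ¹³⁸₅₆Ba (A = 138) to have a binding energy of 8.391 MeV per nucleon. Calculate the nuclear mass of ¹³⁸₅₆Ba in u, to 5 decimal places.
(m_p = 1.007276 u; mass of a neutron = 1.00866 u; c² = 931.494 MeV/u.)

137.87446 u

Total binding energy = 138 × 8.391 = 1157.958 MeV
Mass defect = 1157.958 MeV / (931.494 MeV/u) = 1.2431191 u
Constituent mass = 56(1.007276) + 82(1.00866) = 139.117576 u
Nuclear mass = 139.117576 − 1.2431191 = 137.8744569 u ≈ 137.87446 u (to 5 decimal places)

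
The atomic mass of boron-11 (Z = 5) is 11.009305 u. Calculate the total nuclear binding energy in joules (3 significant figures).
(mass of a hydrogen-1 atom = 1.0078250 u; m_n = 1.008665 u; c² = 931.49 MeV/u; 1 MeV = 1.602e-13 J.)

1.22e-11 J

Z = 5, so N = A − Z = 11 − 5 = 6.
Total constituent mass: 5 × 1.0078250 + 6 × 1.008665 = 11.0911150 u
Mass defect Δm = 11.0911150 − 11.009305 = 0.0818100 u
E_B = 0.0818100 × 931.49 = 76.2052 MeV
In joules: 76.2052 MeV × 1.602e-13 J/MeV = 1.2208e-11 J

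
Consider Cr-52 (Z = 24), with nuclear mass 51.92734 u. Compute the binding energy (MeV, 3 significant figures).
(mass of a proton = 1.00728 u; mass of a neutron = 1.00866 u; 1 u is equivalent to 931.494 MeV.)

456 MeV

With 24 protons and 28 neutrons (A = 52):
Total constituent mass: 24 × 1.00728 + 28 × 1.00866 = 52.41720 u
The mass defect is 52.41720 − 51.92734 = 0.48986 u.
E_B = 0.48986 × 931.494 = 456.302 MeV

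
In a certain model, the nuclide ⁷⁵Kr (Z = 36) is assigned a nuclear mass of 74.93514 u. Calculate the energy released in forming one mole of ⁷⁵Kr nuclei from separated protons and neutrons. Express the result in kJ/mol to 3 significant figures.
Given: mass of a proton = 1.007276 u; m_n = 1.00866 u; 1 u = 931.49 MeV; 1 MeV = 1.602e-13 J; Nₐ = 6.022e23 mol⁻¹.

Σm = 36·m_p + 39·m_n = 36.261936 + 39.33774 = 75.599676 u
The mass defect is 75.599676 − 74.93514 = 0.664536 u.
Binding energy = Δm·c² = 0.664536 × 931.49 MeV/u = 619.009 MeV
Per nucleus in joules: 619.009 MeV × 1.602e-13 J/MeV = 9.9165e-11 J
Per mole: 9.9165e-11 J × 6.022e23 mol⁻¹ = 5.9717e+13 J/mol

5.97e+10 kJ/mol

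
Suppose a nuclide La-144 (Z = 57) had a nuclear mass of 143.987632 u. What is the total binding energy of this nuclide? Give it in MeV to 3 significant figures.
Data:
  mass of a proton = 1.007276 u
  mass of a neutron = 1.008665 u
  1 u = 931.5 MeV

1100 MeV

Z = 57, so N = A − Z = 144 − 57 = 87.
Mass of separated nucleons = 57(1.007276) + 87(1.008665) = 57.414732 + 87.753855 = 145.168587 u
Mass defect Δm = 145.168587 − 143.987632 = 1.180955 u
Converting to energy: 1.180955 u × 931.5 MeV/u = 1100.06 MeV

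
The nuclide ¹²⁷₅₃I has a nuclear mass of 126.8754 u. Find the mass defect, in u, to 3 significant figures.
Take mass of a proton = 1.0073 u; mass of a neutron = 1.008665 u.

1.15 u

The nucleus contains 53 protons and 127 − 53 = 74 neutrons.
Σm = 53·m_p + 74·m_n = 53.3869 + 74.641210 = 128.028110 u
Mass defect Δm = 128.028110 − 126.8754 = 1.152710 u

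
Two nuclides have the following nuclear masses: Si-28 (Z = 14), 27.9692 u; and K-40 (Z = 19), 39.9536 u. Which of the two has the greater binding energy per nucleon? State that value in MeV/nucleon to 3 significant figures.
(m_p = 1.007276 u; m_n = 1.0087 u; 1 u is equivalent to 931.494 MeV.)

K-40; 8.55 MeV/nucleon

Si-28: Σm = 14(1.007276) + 14(1.0087) = 28.223664 u; Δm = 0.254464 u; E_B = 237.03 MeV; E_B/A = 8.465 MeV
K-40: Σm = 19(1.007276) + 21(1.0087) = 40.320944 u; Δm = 0.367344 u; E_B = 342.179 MeV; E_B/A = 8.554 MeV
K-40 has the higher binding energy per nucleon, so it is the more tightly bound nucleus.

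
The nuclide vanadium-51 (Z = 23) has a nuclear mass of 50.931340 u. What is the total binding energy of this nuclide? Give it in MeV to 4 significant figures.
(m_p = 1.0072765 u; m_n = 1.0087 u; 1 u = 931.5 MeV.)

446.8 MeV

Total constituent mass: 23 × 1.0072765 + 28 × 1.0087 = 51.4109595 u
Mass defect Δm = 51.4109595 − 50.931340 = 0.4796195 u
Converting to energy: 0.4796195 u × 931.5 MeV/u = 446.766 MeV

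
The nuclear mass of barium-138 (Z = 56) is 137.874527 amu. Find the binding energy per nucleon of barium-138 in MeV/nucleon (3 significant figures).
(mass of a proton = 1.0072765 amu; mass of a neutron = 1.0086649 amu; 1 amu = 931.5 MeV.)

Σm = 56·m_p + 82·m_n = 56.4074840 + 82.7105218 = 139.1180058 amu
Mass defect Δm = 139.1180058 − 137.874527 = 1.2434788 amu
E_B = 1.2434788 × 931.5 = 1158.30 MeV
Dividing by A = 138 gives 8.393 MeV per nucleon.

8.39 MeV/nucleon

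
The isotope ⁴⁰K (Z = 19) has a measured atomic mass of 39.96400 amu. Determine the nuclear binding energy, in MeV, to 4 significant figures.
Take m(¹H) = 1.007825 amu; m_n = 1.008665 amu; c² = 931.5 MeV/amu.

341.5 MeV

The nucleus contains 19 protons and 40 − 19 = 21 neutrons.
Σm = 19·m(¹H) + 21·m_n = 19.148675 + 21.181965 = 40.330640 amu
The mass defect is 40.330640 − 39.96400 = 0.366640 amu.
Binding energy = Δm·c² = 0.366640 × 931.5 MeV/amu = 341.525 MeV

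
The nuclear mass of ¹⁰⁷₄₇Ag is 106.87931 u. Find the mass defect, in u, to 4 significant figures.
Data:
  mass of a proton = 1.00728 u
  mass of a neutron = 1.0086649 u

The nucleus contains 47 protons and 107 − 47 = 60 neutrons.
Mass of separated nucleons = 47(1.00728) + 60(1.0086649) = 47.34216 + 60.5198940 = 107.8620540 u
Mass defect Δm = 107.8620540 − 106.87931 = 0.9827440 u

0.9827 u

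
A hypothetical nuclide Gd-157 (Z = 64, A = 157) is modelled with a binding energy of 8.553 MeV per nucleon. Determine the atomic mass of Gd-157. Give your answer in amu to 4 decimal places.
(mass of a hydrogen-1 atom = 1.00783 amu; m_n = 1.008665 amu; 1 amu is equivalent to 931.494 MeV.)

156.8654 amu

Total binding energy = 157 × 8.553 = 1342.821 MeV
Mass defect = 1342.821 MeV / (931.494 MeV/amu) = 1.441578 amu
Constituent mass = 64(1.00783) + 93(1.008665) = 158.306965 amu
Atomic mass = 158.306965 − 1.441578 = 156.865387 amu ≈ 156.8654 amu (to 4 decimal places)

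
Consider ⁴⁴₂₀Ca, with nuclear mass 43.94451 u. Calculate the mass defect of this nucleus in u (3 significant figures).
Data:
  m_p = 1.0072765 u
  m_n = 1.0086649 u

0.409 u

Z = 20, so N = A − Z = 44 − 20 = 24.
Total constituent mass: 20 × 1.0072765 + 24 × 1.0086649 = 44.3534876 u
Mass defect Δm = 44.3534876 − 43.94451 = 0.4089776 u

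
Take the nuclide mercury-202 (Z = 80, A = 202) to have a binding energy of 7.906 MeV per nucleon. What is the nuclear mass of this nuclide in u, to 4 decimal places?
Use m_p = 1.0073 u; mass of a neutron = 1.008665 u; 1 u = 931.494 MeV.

Total binding energy = 202 × 7.906 = 1597.012 MeV
Mass defect = 1597.012 MeV / (931.494 MeV/u) = 1.714463 u
Constituent mass = 80(1.0073) + 122(1.008665) = 203.641130 u
Nuclear mass = 203.641130 − 1.714463 = 201.926667 u ≈ 201.9267 u (to 4 decimal places)

201.9267 u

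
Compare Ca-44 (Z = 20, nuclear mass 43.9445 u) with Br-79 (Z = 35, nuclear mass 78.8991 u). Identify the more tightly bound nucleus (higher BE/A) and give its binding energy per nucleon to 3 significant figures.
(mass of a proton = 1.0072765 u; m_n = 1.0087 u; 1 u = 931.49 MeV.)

Ca-44: Σm = 20(1.0072765) + 24(1.0087) = 44.3543300 u; Δm = 0.4098300 u; E_B = 381.75 MeV; E_B/A = 8.676 MeV
Br-79: Σm = 35(1.0072765) + 44(1.0087) = 79.6374775 u; Δm = 0.7383775 u; E_B = 687.79 MeV; E_B/A = 8.706 MeV
Br-79 has the higher binding energy per nucleon, so it is the more tightly bound nucleus.

Br-79; 8.71 MeV/nucleon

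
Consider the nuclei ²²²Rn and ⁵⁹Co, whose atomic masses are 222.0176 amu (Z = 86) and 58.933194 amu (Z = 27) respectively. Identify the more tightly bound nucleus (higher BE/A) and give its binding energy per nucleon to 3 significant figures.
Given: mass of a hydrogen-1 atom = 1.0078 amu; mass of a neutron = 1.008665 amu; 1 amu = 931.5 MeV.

⁵⁹Co; 8.76 MeV/nucleon

²²²Rn: Σm = 86(1.0078) + 136(1.008665) = 223.849240 amu; Δm = 1.831640 amu; E_B = 1706.17 MeV; E_B/A = 7.685 MeV
⁵⁹Co: Σm = 27(1.0078) + 32(1.008665) = 59.487880 amu; Δm = 0.554686 amu; E_B = 516.69 MeV; E_B/A = 8.757 MeV
⁵⁹Co has the higher binding energy per nucleon, so it is the more tightly bound nucleus.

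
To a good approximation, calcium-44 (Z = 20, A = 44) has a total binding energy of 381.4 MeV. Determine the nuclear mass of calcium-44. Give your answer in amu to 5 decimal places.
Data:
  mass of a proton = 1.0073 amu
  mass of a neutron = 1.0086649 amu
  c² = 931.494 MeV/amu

Mass defect = 381.4 MeV / (931.494 MeV/amu) = 0.4094498 amu
Constituent mass = 20(1.0073) + 24(1.0086649) = 44.3539576 amu
Nuclear mass = 44.3539576 − 0.4094498 = 43.9445078 amu ≈ 43.94451 amu (to 5 decimal places)

43.94451 amu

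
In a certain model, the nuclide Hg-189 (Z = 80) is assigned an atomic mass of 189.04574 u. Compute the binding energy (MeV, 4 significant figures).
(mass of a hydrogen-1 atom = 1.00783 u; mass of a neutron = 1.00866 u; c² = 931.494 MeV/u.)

1420 MeV

Mass of separated nucleons = 80(1.00783) + 109(1.00866) = 80.62640 + 109.94394 = 190.57034 u
Mass defect Δm = 190.57034 − 189.04574 = 1.52460 u
Binding energy = Δm·c² = 1.52460 × 931.494 MeV/u = 1420.16 MeV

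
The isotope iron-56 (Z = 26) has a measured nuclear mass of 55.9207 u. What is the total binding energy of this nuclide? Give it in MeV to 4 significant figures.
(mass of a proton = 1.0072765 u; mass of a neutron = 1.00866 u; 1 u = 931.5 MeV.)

Z = 26, so N = A − Z = 56 − 26 = 30.
Σm = 26·m_p + 30·m_n = 26.1891890 + 30.25980 = 56.4489890 u
The mass defect is 56.4489890 − 55.9207 = 0.5282890 u.
E_B = 0.5282890 × 931.5 = 492.101 MeV

492.1 MeV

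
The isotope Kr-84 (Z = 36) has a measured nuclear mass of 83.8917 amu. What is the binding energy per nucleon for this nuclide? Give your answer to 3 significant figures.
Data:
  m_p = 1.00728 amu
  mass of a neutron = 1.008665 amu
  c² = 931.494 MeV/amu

Mass of separated nucleons = 36(1.00728) + 48(1.008665) = 36.26208 + 48.415920 = 84.678000 amu
Mass defect Δm = 84.678000 − 83.8917 = 0.786300 amu
Converting to energy: 0.786300 amu × 931.494 MeV/amu = 732.434 MeV
Per nucleon: 732.434 / 84 = 8.719 MeV

8.72 MeV/nucleon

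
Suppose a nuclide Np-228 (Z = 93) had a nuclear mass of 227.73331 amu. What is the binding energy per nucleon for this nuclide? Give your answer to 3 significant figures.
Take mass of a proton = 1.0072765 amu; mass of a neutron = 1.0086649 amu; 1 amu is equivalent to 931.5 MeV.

8.63 MeV/nucleon

Total constituent mass: 93 × 1.0072765 + 135 × 1.0086649 = 229.8464760 amu
Δm = 229.8464760 − 227.73331 = 2.1131660 amu
Binding energy = Δm·c² = 2.1131660 × 931.5 MeV/amu = 1968.41 MeV
Per nucleon: 1968.41 / 228 = 8.633 MeV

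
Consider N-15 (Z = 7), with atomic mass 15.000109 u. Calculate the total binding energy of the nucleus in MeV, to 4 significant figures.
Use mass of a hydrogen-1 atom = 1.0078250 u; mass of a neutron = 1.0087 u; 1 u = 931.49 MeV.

Total constituent mass: 7 × 1.0078250 + 8 × 1.0087 = 15.1243750 u
Mass defect Δm = 15.1243750 − 15.000109 = 0.1242660 u
E_B = 0.1242660 × 931.49 = 115.753 MeV

115.8 MeV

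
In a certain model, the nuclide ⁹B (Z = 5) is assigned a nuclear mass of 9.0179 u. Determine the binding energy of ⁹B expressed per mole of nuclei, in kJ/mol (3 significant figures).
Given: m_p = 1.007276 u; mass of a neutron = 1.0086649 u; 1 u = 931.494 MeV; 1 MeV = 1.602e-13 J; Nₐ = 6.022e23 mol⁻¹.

Σm = 5·m_p + 4·m_n = 5.036380 + 4.0346596 = 9.0710396 u
Δm = 9.0710396 − 9.0179 = 0.0531396 u
Binding energy = Δm·c² = 0.0531396 × 931.494 MeV/u = 49.4992 MeV
Per nucleus in joules: 49.4992 MeV × 1.602e-13 J/MeV = 7.9298e-12 J
Per mole: 7.9298e-12 J × 6.022e23 mol⁻¹ = 4.7753e+12 J/mol

4.78e+09 kJ/mol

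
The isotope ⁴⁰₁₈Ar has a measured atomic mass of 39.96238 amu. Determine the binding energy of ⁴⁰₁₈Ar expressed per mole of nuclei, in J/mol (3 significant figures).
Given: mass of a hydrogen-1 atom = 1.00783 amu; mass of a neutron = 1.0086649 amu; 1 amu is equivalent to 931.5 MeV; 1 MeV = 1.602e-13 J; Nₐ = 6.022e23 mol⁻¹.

3.32e+13 J/mol

With 18 protons and 22 neutrons (A = 40):
Σm = 18·m(¹H) + 22·m_n = 18.14094 + 22.1906278 = 40.3315678 amu
Δm = 40.3315678 − 39.96238 = 0.3691878 amu
E_B = 0.3691878 × 931.5 = 343.898 MeV
Per nucleus in joules: 343.898 MeV × 1.602e-13 J/MeV = 5.5092e-11 J
Per mole: 5.5092e-11 J × 6.022e23 mol⁻¹ = 3.3176e+13 J/mol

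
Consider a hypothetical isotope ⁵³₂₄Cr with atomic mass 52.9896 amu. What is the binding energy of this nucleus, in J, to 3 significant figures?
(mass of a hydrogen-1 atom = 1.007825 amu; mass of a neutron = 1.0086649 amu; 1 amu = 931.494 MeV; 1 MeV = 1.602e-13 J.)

6.71e-11 J

The nucleus contains 24 protons and 53 − 24 = 29 neutrons.
Σm = 24·m(¹H) + 29·m_n = 24.187800 + 29.2512821 = 53.4390821 amu
Mass defect Δm = 53.4390821 − 52.9896 = 0.4494821 amu
Binding energy = Δm·c² = 0.4494821 × 931.494 MeV/amu = 418.690 MeV
In joules: 418.690 MeV × 1.602e-13 J/MeV = 6.7074e-11 J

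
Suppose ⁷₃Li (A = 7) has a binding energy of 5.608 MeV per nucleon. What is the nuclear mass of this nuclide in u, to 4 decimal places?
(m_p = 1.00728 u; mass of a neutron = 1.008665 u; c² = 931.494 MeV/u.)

7.0144 u

Total binding energy = 7 × 5.608 = 39.256 MeV
Mass defect = 39.256 MeV / (931.494 MeV/u) = 0.042143 u
Constituent mass = 3(1.00728) + 4(1.008665) = 7.056500 u
Nuclear mass = 7.056500 − 0.042143 = 7.014357 u ≈ 7.0144 u (to 4 decimal places)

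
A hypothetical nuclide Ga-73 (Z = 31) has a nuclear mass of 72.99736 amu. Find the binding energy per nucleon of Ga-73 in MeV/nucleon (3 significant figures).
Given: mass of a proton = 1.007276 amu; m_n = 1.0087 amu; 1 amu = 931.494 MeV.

7.57 MeV/nucleon

Total constituent mass: 31 × 1.007276 + 42 × 1.0087 = 73.590956 amu
Mass defect Δm = 73.590956 − 72.99736 = 0.593596 amu
E_B = 0.593596 × 931.494 = 552.931 MeV
Dividing by A = 73 gives 7.574 MeV per nucleon.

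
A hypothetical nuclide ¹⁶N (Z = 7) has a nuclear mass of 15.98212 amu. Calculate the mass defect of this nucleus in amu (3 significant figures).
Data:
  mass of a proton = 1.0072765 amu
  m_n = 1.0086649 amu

0.147 amu

With 7 protons and 9 neutrons (A = 16):
Mass of separated nucleons = 7(1.0072765) + 9(1.0086649) = 7.0509355 + 9.0779841 = 16.1289196 amu
Δm = 16.1289196 − 15.98212 = 0.1467996 amu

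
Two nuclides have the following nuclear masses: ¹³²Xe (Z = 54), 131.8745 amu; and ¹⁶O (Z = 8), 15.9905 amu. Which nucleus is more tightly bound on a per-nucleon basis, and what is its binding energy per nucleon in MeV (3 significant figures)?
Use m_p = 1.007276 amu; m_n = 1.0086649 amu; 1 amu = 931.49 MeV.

¹³²Xe; 8.43 MeV/nucleon

¹³²Xe: Σm = 54(1.007276) + 78(1.0086649) = 133.0687662 amu; Δm = 1.1942662 amu; E_B = 1112.45 MeV; E_B/A = 8.428 MeV
¹⁶O: Σm = 8(1.007276) + 8(1.0086649) = 16.1275272 amu; Δm = 0.1370272 amu; E_B = 127.639 MeV; E_B/A = 7.977 MeV
¹³²Xe has the higher binding energy per nucleon, so it is the more tightly bound nucleus.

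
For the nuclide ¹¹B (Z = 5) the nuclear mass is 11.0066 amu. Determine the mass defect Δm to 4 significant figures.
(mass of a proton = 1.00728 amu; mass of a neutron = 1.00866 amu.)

Z = 5, so N = A − Z = 11 − 5 = 6.
Total constituent mass: 5 × 1.00728 + 6 × 1.00866 = 11.08836 amu
The mass defect is 11.08836 − 11.0066 = 0.08176 amu.

0.08176 amu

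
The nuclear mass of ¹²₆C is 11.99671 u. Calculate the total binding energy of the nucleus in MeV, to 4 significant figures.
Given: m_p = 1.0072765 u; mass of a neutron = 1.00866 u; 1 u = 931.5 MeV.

92.13 MeV

Σm = 6·m_p + 6·m_n = 6.0436590 + 6.05196 = 12.0956190 u
The mass defect is 12.0956190 − 11.99671 = 0.0989090 u.
E_B = 0.0989090 × 931.5 = 92.1337 MeV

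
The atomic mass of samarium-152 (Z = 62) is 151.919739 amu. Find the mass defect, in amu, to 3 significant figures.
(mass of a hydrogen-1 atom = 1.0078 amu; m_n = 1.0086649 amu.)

1.34 amu

With 62 protons and 90 neutrons (A = 152):
Σm = 62·m(¹H) + 90·m_n = 62.4836 + 90.7798410 = 153.2634410 amu
Δm = 153.2634410 − 151.919739 = 1.3437020 amu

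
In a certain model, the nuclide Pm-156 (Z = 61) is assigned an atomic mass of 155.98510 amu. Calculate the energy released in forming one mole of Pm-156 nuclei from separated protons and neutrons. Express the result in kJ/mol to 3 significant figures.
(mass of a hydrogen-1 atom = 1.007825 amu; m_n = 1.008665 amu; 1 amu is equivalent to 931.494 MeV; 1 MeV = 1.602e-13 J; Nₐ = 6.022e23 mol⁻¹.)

With 61 protons and 95 neutrons (A = 156):
Total constituent mass: 61 × 1.007825 + 95 × 1.008665 = 157.300500 amu
The mass defect is 157.300500 − 155.98510 = 1.315400 amu.
Converting to energy: 1.315400 amu × 931.494 MeV/amu = 1225.29 MeV
Per nucleus in joules: 1225.29 MeV × 1.602e-13 J/MeV = 1.9629e-10 J
Per mole: 1.9629e-10 J × 6.022e23 mol⁻¹ = 1.1821e+14 J/mol

1.18e+11 kJ/mol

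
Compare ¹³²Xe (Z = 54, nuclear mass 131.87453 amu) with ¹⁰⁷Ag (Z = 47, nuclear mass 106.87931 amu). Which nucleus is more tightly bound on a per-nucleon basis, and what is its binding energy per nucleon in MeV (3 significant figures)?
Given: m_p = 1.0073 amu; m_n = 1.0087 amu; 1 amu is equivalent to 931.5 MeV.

¹³²Xe: Σm = 54(1.0073) + 78(1.0087) = 133.0728 amu; Δm = 1.19827 amu; E_B = 1116.2 MeV; E_B/A = 8.456 MeV
¹⁰⁷Ag: Σm = 47(1.0073) + 60(1.0087) = 107.8651 amu; Δm = 0.98579 amu; E_B = 918.26 MeV; E_B/A = 8.582 MeV
¹⁰⁷Ag has the higher binding energy per nucleon, so it is the more tightly bound nucleus.

¹⁰⁷Ag; 8.58 MeV/nucleon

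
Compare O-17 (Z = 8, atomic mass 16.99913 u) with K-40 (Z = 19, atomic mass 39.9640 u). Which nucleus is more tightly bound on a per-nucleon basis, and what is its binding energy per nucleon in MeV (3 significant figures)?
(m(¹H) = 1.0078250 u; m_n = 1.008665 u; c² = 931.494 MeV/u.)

O-17: Σm = 8(1.0078250) + 9(1.008665) = 17.1405850 u; Δm = 0.1414550 u; E_B = 131.76 MeV; E_B/A = 7.751 MeV
K-40: Σm = 19(1.0078250) + 21(1.008665) = 40.3306400 u; Δm = 0.3666400 u; E_B = 341.52 MeV; E_B/A = 8.538 MeV
K-40 has the higher binding energy per nucleon, so it is the more tightly bound nucleus.

K-40; 8.54 MeV/nucleon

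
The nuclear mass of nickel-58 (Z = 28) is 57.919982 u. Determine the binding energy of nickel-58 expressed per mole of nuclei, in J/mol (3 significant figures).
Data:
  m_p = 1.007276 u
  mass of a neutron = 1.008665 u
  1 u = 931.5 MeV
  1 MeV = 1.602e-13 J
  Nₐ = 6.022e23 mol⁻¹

4.89e+13 J/mol

Mass of separated nucleons = 28(1.007276) + 30(1.008665) = 28.203728 + 30.259950 = 58.463678 u
Mass defect Δm = 58.463678 − 57.919982 = 0.543696 u
Binding energy = Δm·c² = 0.543696 × 931.5 MeV/u = 506.453 MeV
Per nucleus in joules: 506.453 MeV × 1.602e-13 J/MeV = 8.1134e-11 J
Per mole: 8.1134e-11 J × 6.022e23 mol⁻¹ = 4.8859e+13 J/mol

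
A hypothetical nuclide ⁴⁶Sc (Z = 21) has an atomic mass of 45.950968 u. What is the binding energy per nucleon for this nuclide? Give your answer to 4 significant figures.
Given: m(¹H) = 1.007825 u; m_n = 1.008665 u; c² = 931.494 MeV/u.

The nucleus contains 21 protons and 46 − 21 = 25 neutrons.
Σm = 21·m(¹H) + 25·m_n = 21.164325 + 25.216625 = 46.380950 u
Mass defect Δm = 46.380950 − 45.950968 = 0.429982 u
E_B = 0.429982 × 931.494 = 400.526 MeV
Per nucleon: 400.526 / 46 = 8.707 MeV

8.707 MeV/nucleon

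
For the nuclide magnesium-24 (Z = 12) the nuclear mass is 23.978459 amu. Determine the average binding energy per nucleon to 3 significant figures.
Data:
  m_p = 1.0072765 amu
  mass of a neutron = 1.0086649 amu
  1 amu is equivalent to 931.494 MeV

Total constituent mass: 12 × 1.0072765 + 12 × 1.0086649 = 24.1912968 amu
Mass defect Δm = 24.1912968 − 23.978459 = 0.2128378 amu
Converting to energy: 0.2128378 amu × 931.494 MeV/amu = 198.257 MeV
BE/A = 198.257 MeV / 24 = 8.261 MeV/nucleon

8.26 MeV/nucleon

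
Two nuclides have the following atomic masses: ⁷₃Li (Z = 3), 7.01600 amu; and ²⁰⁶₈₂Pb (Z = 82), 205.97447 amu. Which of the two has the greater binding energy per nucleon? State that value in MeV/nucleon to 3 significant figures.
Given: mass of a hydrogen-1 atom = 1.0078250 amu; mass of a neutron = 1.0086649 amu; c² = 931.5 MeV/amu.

⁷₃Li: Σm = 3(1.0078250) + 4(1.0086649) = 7.0581346 amu; Δm = 0.0421346 amu; E_B = 39.248 MeV; E_B/A = 5.607 MeV
²⁰⁶₈₂Pb: Σm = 82(1.0078250) + 124(1.0086649) = 207.7160976 amu; Δm = 1.7416276 amu; E_B = 1622.3 MeV; E_B/A = 7.875 MeV
²⁰⁶₈₂Pb has the higher binding energy per nucleon, so it is the more tightly bound nucleus.

²⁰⁶₈₂Pb; 7.88 MeV/nucleon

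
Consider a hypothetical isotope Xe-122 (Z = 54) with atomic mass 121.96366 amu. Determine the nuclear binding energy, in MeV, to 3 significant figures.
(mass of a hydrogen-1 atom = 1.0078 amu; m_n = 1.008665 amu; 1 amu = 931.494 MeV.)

975 MeV

Z = 54, so N = A − Z = 122 − 54 = 68.
Mass of separated nucleons = 54(1.0078) + 68(1.008665) = 54.4212 + 68.589220 = 123.010420 amu
The mass defect is 123.010420 − 121.96366 = 1.046760 amu.
Converting to energy: 1.046760 amu × 931.494 MeV/amu = 975.051 MeV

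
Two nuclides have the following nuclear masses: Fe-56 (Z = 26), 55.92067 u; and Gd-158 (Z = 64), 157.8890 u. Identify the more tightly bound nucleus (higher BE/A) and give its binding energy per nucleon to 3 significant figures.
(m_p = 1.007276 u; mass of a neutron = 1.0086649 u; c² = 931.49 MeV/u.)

Fe-56; 8.79 MeV/nucleon

Fe-56: Σm = 26(1.007276) + 30(1.0086649) = 56.4491230 u; Δm = 0.5284530 u; E_B = 492.25 MeV; E_B/A = 8.790 MeV
Gd-158: Σm = 64(1.007276) + 94(1.0086649) = 159.2801646 u; Δm = 1.3911646 u; E_B = 1295.9 MeV; E_B/A = 8.202 MeV
Fe-56 has the higher binding energy per nucleon, so it is the more tightly bound nucleus.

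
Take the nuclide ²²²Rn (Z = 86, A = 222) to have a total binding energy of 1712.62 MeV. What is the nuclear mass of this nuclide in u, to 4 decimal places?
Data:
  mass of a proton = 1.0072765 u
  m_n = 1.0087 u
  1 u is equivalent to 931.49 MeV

221.9704 u

Mass defect = 1712.62 MeV / (931.49 MeV/u) = 1.838581 u
Constituent mass = 86(1.0072765) + 136(1.0087) = 223.8089790 u
Nuclear mass = 223.8089790 − 1.838581 = 221.9703980 u ≈ 221.9704 u (to 4 decimal places)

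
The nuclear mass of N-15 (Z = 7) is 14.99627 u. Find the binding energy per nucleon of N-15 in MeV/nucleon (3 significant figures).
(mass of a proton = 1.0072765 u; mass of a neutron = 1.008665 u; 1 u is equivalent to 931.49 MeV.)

7.70 MeV/nucleon

Mass of separated nucleons = 7(1.0072765) + 8(1.008665) = 7.0509355 + 8.069320 = 15.1202555 u
Mass defect Δm = 15.1202555 − 14.99627 = 0.1239855 u
Converting to energy: 0.1239855 u × 931.49 MeV/u = 115.491 MeV
BE/A = 115.491 MeV / 15 = 7.699 MeV/nucleon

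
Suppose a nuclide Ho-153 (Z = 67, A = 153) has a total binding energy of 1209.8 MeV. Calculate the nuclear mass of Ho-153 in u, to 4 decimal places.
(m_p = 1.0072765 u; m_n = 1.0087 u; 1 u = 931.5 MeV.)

152.9370 u

Mass defect = 1209.8 MeV / (931.5 MeV/u) = 1.298765 u
Constituent mass = 67(1.0072765) + 86(1.0087) = 154.2357255 u
Nuclear mass = 154.2357255 − 1.298765 = 152.9369605 u ≈ 152.9370 u (to 4 decimal places)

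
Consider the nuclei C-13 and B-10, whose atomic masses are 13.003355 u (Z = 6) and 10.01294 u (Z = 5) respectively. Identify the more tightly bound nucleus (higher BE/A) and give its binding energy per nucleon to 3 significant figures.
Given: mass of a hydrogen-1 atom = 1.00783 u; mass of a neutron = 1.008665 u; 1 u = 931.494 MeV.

C-13: Σm = 6(1.00783) + 7(1.008665) = 13.107635 u; Δm = 0.104280 u; E_B = 97.136 MeV; E_B/A = 7.472 MeV
B-10: Σm = 5(1.00783) + 5(1.008665) = 10.082475 u; Δm = 0.069535 u; E_B = 64.771 MeV; E_B/A = 6.477 MeV
C-13 has the higher binding energy per nucleon, so it is the more tightly bound nucleus.

C-13; 7.47 MeV/nucleon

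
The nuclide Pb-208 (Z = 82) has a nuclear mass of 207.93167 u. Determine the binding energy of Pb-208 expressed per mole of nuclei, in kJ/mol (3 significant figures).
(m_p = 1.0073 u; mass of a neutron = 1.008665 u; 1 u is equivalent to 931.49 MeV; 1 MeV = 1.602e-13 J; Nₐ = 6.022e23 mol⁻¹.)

1.58e+11 kJ/mol

With 82 protons and 126 neutrons (A = 208):
Total constituent mass: 82 × 1.0073 + 126 × 1.008665 = 209.690390 u
Mass defect Δm = 209.690390 − 207.93167 = 1.758720 u
E_B = 1.758720 × 931.49 = 1638.23 MeV
Per nucleus in joules: 1638.23 MeV × 1.602e-13 J/MeV = 2.6244e-10 J
Per mole: 2.6244e-10 J × 6.022e23 mol⁻¹ = 1.5804e+14 J/mol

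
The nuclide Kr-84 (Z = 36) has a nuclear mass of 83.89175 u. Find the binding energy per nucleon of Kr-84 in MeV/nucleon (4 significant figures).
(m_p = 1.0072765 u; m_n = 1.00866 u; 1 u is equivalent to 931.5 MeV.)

8.715 MeV/nucleon

The nucleus contains 36 protons and 84 − 36 = 48 neutrons.
Mass of separated nucleons = 36(1.0072765) + 48(1.00866) = 36.2619540 + 48.41568 = 84.6776340 u
Δm = 84.6776340 − 83.89175 = 0.7858840 u
E_B = 0.7858840 × 931.5 = 732.051 MeV
Per nucleon: 732.051 / 84 = 8.715 MeV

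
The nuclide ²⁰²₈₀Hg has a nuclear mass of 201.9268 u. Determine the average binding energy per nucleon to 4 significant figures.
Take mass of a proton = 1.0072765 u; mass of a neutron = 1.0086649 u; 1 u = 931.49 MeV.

With 80 protons and 122 neutrons (A = 202):
Total constituent mass: 80 × 1.0072765 + 122 × 1.0086649 = 203.6392378 u
Δm = 203.6392378 − 201.9268 = 1.7124378 u
Binding energy = Δm·c² = 1.7124378 × 931.49 MeV/u = 1595.12 MeV
Dividing by A = 202 gives 7.897 MeV per nucleon.

7.897 MeV/nucleon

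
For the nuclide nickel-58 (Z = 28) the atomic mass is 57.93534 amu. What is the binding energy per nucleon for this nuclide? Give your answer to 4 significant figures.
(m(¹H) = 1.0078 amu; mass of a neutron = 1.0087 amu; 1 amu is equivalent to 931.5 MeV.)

The nucleus contains 28 protons and 58 − 28 = 30 neutrons.
Total constituent mass: 28 × 1.0078 + 30 × 1.0087 = 58.4794 amu
Mass defect Δm = 58.4794 − 57.93534 = 0.54406 amu
E_B = 0.54406 × 931.5 = 506.792 MeV
BE/A = 506.792 MeV / 58 = 8.738 MeV/nucleon

8.738 MeV/nucleon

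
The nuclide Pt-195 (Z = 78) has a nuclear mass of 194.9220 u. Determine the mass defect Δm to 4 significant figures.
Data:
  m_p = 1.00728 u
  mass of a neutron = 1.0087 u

1.664 u

The nucleus contains 78 protons and 195 − 78 = 117 neutrons.
Mass of separated nucleons = 78(1.00728) + 117(1.0087) = 78.56784 + 118.0179 = 196.58574 u
Mass defect Δm = 196.58574 − 194.9220 = 1.66374 u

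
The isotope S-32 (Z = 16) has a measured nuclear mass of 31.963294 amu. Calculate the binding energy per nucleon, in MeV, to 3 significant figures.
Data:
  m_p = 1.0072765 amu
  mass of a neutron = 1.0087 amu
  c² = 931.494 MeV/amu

Total constituent mass: 16 × 1.0072765 + 16 × 1.0087 = 32.2556240 amu
Δm = 32.2556240 − 31.963294 = 0.2923300 amu
Binding energy = Δm·c² = 0.2923300 × 931.494 MeV/amu = 272.3036 MeV
BE/A = 272.3036 MeV / 32 = 8.509 MeV/nucleon

8.51 MeV/nucleon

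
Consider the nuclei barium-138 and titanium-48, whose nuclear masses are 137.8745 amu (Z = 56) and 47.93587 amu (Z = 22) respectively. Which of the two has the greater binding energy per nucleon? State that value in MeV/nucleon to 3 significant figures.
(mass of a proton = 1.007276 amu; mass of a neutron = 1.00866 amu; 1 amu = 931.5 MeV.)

barium-138: Σm = 56(1.007276) + 82(1.00866) = 139.117576 amu; Δm = 1.243076 amu; E_B = 1157.9 MeV; E_B/A = 8.391 MeV
titanium-48: Σm = 22(1.007276) + 26(1.00866) = 48.385232 amu; Δm = 0.449362 amu; E_B = 418.58 MeV; E_B/A = 8.720 MeV
titanium-48 has the higher binding energy per nucleon, so it is the more tightly bound nucleus.

titanium-48; 8.72 MeV/nucleon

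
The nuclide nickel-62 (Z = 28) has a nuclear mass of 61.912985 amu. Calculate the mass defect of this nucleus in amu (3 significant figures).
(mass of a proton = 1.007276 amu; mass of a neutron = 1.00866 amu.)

0.585 amu

Total constituent mass: 28 × 1.007276 + 34 × 1.00866 = 62.498168 amu
Mass defect Δm = 62.498168 − 61.912985 = 0.585183 amu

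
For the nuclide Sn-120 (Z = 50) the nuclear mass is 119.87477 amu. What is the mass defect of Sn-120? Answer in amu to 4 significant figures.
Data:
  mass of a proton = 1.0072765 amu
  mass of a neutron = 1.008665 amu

1.096 amu

With 50 protons and 70 neutrons (A = 120):
Mass of separated nucleons = 50(1.0072765) + 70(1.008665) = 50.3638250 + 70.606550 = 120.9703750 amu
The mass defect is 120.9703750 − 119.87477 = 1.0956050 amu.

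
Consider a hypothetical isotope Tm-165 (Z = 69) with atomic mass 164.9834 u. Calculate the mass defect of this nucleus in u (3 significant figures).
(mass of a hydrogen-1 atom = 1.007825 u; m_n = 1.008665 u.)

1.39 u

Σm = 69·m(¹H) + 96·m_n = 69.539925 + 96.831840 = 166.371765 u
Δm = 166.371765 − 164.9834 = 1.388365 u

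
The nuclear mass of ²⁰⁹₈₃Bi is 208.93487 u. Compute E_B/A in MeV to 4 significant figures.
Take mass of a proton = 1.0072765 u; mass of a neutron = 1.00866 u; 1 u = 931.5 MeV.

7.845 MeV/nucleon

Z = 83, so N = A − Z = 209 − 83 = 126.
Total constituent mass: 83 × 1.0072765 + 126 × 1.00866 = 210.6951095 u
Mass defect Δm = 210.6951095 − 208.93487 = 1.7602395 u
Binding energy = Δm·c² = 1.7602395 × 931.5 MeV/u = 1639.66 MeV
Per nucleon: 1639.66 / 209 = 7.845 MeV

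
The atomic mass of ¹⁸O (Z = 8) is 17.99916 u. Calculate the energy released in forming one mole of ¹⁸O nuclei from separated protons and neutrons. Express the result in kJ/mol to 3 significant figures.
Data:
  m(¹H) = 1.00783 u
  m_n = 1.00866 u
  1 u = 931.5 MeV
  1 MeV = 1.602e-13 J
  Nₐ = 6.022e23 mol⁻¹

With 8 protons and 10 neutrons (A = 18):
Σm = 8·m(¹H) + 10·m_n = 8.06264 + 10.08660 = 18.14924 u
Δm = 18.14924 − 17.99916 = 0.15008 u
Converting to energy: 0.15008 u × 931.5 MeV/u = 139.800 MeV
Per nucleus in joules: 139.800 MeV × 1.602e-13 J/MeV = 2.2396e-11 J
Per mole: 2.2396e-11 J × 6.022e23 mol⁻¹ = 1.3487e+13 J/mol

1.35e+10 kJ/mol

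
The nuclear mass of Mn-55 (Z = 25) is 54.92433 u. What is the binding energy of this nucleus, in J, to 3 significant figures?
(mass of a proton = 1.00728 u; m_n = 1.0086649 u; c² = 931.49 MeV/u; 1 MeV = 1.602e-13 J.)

7.72e-11 J

Total constituent mass: 25 × 1.00728 + 30 × 1.0086649 = 55.4419470 u
Mass defect Δm = 55.4419470 − 54.92433 = 0.5176170 u
Converting to energy: 0.5176170 u × 931.49 MeV/u = 482.155 MeV
In joules: 482.155 MeV × 1.602e-13 J/MeV = 7.7241e-11 J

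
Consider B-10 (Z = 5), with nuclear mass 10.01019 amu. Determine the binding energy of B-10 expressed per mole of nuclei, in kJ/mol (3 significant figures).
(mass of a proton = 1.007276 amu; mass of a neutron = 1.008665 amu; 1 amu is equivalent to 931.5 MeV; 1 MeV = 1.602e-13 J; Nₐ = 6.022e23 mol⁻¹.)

6.25e+09 kJ/mol

The nucleus contains 5 protons and 10 − 5 = 5 neutrons.
Σm = 5·m_p + 5·m_n = 5.036380 + 5.043325 = 10.079705 amu
The mass defect is 10.079705 − 10.01019 = 0.069515 amu.
Converting to energy: 0.069515 amu × 931.5 MeV/amu = 64.7532 MeV
Per nucleus in joules: 64.7532 MeV × 1.602e-13 J/MeV = 1.0373e-11 J
Per mole: 1.0373e-11 J × 6.022e23 mol⁻¹ = 6.2466e+12 J/mol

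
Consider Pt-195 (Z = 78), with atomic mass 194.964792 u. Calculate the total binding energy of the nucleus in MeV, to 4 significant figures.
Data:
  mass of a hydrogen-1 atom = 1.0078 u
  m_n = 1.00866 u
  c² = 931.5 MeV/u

1543 MeV

With 78 protons and 117 neutrons (A = 195):
Mass of separated nucleons = 78(1.0078) + 117(1.00866) = 78.6084 + 118.01322 = 196.62162 u
Δm = 196.62162 − 194.964792 = 1.656828 u
Converting to energy: 1.656828 u × 931.5 MeV/u = 1543.34 MeV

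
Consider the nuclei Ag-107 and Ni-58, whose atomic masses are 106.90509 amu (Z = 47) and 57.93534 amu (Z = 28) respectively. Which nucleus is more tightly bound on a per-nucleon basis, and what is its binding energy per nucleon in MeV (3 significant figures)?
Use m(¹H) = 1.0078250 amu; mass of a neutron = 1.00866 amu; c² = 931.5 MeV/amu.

Ag-107: Σm = 47(1.0078250) + 60(1.00866) = 107.8873750 amu; Δm = 0.9822850 amu; E_B = 915.00 MeV; E_B/A = 8.551 MeV
Ni-58: Σm = 28(1.0078250) + 30(1.00866) = 58.4789000 amu; Δm = 0.5435600 amu; E_B = 506.33 MeV; E_B/A = 8.730 MeV
Ni-58 has the higher binding energy per nucleon, so it is the more tightly bound nucleus.

Ni-58; 8.73 MeV/nucleon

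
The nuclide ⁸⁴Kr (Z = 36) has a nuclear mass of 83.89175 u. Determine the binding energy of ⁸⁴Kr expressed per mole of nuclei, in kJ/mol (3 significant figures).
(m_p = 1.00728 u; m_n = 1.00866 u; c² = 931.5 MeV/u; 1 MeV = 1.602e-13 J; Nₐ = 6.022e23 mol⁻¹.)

7.06e+10 kJ/mol

With 36 protons and 48 neutrons (A = 84):
Mass of separated nucleons = 36(1.00728) + 48(1.00866) = 36.26208 + 48.41568 = 84.67776 u
Mass defect Δm = 84.67776 − 83.89175 = 0.78601 u
E_B = 0.78601 × 931.5 = 732.168 MeV
Per nucleus in joules: 732.168 MeV × 1.602e-13 J/MeV = 1.1729e-10 J
Per mole: 1.1729e-10 J × 6.022e23 mol⁻¹ = 7.0632e+13 J/mol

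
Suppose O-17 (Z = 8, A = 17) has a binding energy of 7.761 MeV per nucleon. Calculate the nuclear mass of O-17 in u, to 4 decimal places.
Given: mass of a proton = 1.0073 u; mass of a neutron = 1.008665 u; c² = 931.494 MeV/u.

16.9947 u

Total binding energy = 17 × 7.761 = 131.937 MeV
Mass defect = 131.937 MeV / (931.494 MeV/u) = 0.141640 u
Constituent mass = 8(1.0073) + 9(1.008665) = 17.136385 u
Nuclear mass = 17.136385 − 0.141640 = 16.994745 u ≈ 16.9947 u (to 4 decimal places)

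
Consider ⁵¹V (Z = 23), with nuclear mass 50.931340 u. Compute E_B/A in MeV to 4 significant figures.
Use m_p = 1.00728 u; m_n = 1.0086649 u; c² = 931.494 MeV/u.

8.744 MeV/nucleon

Z = 23, so N = A − Z = 51 − 23 = 28.
Σm = 23·m_p + 28·m_n = 23.16744 + 28.2426172 = 51.4100572 u
Δm = 51.4100572 − 50.931340 = 0.4787172 u
Converting to energy: 0.4787172 u × 931.494 MeV/u = 445.922 MeV
BE/A = 445.922 MeV / 51 = 8.744 MeV/nucleon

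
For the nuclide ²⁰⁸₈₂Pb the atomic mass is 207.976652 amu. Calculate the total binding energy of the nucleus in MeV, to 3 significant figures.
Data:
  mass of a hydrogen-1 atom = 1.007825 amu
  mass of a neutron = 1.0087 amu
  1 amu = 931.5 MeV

1640 MeV

The nucleus contains 82 protons and 208 − 82 = 126 neutrons.
Σm = 82·m(¹H) + 126·m_n = 82.641650 + 127.0962 = 209.737850 amu
Mass defect Δm = 209.737850 − 207.976652 = 1.761198 amu
Converting to energy: 1.761198 amu × 931.5 MeV/amu = 1640.56 MeV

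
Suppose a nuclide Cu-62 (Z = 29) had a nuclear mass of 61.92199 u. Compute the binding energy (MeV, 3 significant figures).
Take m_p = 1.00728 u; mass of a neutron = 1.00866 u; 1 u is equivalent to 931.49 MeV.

With 29 protons and 33 neutrons (A = 62):
Total constituent mass: 29 × 1.00728 + 33 × 1.00866 = 62.49690 u
The mass defect is 62.49690 − 61.92199 = 0.57491 u.
Converting to energy: 0.57491 u × 931.49 MeV/u = 535.523 MeV

536 MeV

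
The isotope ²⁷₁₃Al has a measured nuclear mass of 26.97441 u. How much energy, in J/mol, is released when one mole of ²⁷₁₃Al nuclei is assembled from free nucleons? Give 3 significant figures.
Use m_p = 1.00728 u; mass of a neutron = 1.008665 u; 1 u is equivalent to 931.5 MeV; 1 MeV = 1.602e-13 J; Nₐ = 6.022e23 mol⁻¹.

2.17e+13 J/mol

Σm = 13·m_p + 14·m_n = 13.09464 + 14.121310 = 27.215950 u
The mass defect is 27.215950 − 26.97441 = 0.241540 u.
Binding energy = Δm·c² = 0.241540 × 931.5 MeV/u = 224.995 MeV
Per nucleus in joules: 224.995 MeV × 1.602e-13 J/MeV = 3.6044e-11 J
Per mole: 3.6044e-11 J × 6.022e23 mol⁻¹ = 2.1706e+13 J/mol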